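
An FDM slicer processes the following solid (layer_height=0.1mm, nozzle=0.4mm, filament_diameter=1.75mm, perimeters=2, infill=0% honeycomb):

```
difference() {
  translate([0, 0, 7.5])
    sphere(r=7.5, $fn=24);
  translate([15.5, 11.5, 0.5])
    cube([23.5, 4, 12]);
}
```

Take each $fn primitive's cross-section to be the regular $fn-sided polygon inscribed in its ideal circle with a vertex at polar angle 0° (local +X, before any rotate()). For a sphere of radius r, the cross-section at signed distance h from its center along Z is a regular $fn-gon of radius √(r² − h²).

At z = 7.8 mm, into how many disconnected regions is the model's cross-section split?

At z = 7.8 mm: the r=7.5 sphere contributes a regular 24-gon of circumradius √(7.5²−0.3²) = 7.494; the cube at (15.5, 11.5) is present — its section is the full 23.5×4 rectangle; After the difference (first − rest): starting from the r=7.5 sphere, the 23.5×4 cube at (15.5, 11.5) misses the remaining region (no effect) — 1 connected region. The result has 1 disconnected region.

1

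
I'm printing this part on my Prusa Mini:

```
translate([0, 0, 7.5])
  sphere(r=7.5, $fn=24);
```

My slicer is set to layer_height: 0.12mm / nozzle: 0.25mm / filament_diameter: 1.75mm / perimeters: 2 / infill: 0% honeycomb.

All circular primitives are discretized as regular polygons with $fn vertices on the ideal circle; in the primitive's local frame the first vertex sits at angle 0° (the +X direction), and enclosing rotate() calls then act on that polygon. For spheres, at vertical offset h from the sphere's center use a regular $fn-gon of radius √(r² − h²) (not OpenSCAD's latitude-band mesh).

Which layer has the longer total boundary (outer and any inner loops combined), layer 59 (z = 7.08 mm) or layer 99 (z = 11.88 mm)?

Layer 59 (z = 7.08): the r=7.5 sphere slices to a regular 24-gon of circumradius 7.488 (√(r²−h²) with h=0.42 from center) (perimeter = 2·24·7.488·sin(180°/24) = 46.92 mm). So its perimeter = 46.92 mm. Layer 99 (z = 11.88): the sphere: section is a regular 24-gon, circumradius = √(r²−h²) = √(7.5²−4.38²) = 6.088 (perimeter = 2·24·6.088·sin(180°/24) = 38.14 mm). So its perimeter = 38.14 mm. Layer 59 is larger (46.92 vs 38.14 mm).

layer 59 (z = 7.08 mm)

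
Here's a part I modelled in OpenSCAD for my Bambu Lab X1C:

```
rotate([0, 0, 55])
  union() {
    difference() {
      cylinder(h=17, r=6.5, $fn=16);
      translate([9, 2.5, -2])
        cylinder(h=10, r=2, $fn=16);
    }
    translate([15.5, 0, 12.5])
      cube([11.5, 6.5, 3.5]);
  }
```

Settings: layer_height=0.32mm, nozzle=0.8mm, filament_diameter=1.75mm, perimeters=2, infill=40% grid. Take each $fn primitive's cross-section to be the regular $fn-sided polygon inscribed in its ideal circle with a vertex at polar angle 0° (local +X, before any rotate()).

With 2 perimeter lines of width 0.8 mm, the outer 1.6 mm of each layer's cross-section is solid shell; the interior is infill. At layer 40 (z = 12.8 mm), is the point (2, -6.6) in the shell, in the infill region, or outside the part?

At z = 12.8 mm: the cylinder: section is a regular 16-gon, circumradius r=6.5; the cylinder at (9, 2.5) is absent (z outside [-2, 8]); Taking the first minus the rest: none of the subtracted shapes is present at this height, so the r=6.5 cylinder is unchanged — 1 connected region; the cube at (15.5, 0) (footprint 11.5×6.5) is included at this height; Combining (union): the 2 present regions are separate (no shared area or edge), so areas and boundary lengths simply add and each stays a separate island — 2 connected regions; (whole slice rotated 55° about Z — lengths, areas and connectivity unchanged). Overall, the cross-section has 2 separate islands. Undo the 55° rotation: the query point maps to (-4.259, -5.424) in the un-rotated model frame. The nearest boundary edge runs (-2.49, -6.01)→(-4.60, -4.60); distance from the point to it = 0.50 mm. The point is not inside any of the regions above, so it lies outside the cross-section (0.50 mm from the nearest boundary).

outside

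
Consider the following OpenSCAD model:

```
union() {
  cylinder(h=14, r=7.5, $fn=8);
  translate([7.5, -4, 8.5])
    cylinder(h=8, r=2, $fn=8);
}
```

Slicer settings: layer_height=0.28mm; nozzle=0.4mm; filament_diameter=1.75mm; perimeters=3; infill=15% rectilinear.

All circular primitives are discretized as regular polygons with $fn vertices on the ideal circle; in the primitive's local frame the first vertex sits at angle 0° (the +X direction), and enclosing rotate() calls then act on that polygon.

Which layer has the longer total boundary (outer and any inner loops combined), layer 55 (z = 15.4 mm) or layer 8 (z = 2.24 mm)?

layer 8 (z = 2.24 mm)

Layer 55 (z = 15.4): the cylinder does not reach this height (z outside [0, 14]); the r=2 cylinder at (7.5, -4) gives a regular 8-gon of circumradius 2 (constant along its height) (perimeter = 2·8·2.000·sin(180°/8) = 12.25 mm); Combining (union): only the r=2 cylinder at (7.5, -4) is present, so the union is just that shape — boundary = 12.25 mm. So its perimeter = 12.25 mm. Layer 8 (z = 2.24): the r=7.5 cylinder gives a regular 8-gon of circumradius 7.5 (constant along its height) (perimeter = 2·8·7.500·sin(180°/8) = 45.92 mm); the cylinder at (7.5, -4) is not intersected at this z (z outside [8.5, 16.5]); Combining (union): only the r=7.5 cylinder is present, so the union is just that shape — boundary = 45.92 mm. So its perimeter = 45.92 mm. Layer 8 is larger (45.92 vs 12.25 mm).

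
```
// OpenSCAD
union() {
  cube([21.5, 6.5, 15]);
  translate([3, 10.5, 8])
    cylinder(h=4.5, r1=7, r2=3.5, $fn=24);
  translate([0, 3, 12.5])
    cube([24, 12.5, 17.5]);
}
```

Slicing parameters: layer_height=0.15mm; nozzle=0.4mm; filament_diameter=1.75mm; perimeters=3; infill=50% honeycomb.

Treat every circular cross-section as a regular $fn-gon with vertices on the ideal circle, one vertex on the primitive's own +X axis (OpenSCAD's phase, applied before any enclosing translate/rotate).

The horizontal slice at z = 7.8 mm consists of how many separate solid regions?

1

At z = 7.8 mm: the 21.5×6.5 cube contributes its full rectangle; the cone at (3, 10.5) is absent (z outside [8, 12.5]); the cube at (0, 3) is not intersected at this z (z outside [12.5, 30]); Merging all regions: only the 21.5×6.5 cube is present, so the union is just that shape — 1 connected region. The result has 1 disconnected region.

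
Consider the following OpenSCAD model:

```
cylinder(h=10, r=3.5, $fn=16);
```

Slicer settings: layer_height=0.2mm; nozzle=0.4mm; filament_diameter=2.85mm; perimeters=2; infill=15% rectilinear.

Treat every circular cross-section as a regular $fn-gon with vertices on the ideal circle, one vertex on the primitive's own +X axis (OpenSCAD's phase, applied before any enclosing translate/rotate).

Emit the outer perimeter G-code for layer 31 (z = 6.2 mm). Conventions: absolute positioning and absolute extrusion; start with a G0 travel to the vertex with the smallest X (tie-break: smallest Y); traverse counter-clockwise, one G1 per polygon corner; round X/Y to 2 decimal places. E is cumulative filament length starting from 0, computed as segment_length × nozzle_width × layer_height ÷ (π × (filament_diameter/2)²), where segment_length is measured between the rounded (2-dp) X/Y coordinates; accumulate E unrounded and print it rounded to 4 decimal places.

G0 X-3.50 Y0.00 Z6.20
G1 X-3.23 Y-1.34 E0.0171
G1 X-2.47 Y-2.47 E0.0342
G1 X-1.34 Y-3.23 E0.0513
G1 X0.00 Y-3.50 E0.0684
G1 X1.34 Y-3.23 E0.0856
G1 X2.47 Y-2.47 E0.1027
G1 X3.23 Y-1.34 E0.1197
G1 X3.50 Y0.00 E0.1369
G1 X3.23 Y1.34 E0.1540
G1 X2.47 Y2.47 E0.1711
G1 X1.34 Y3.23 E0.1882
G1 X0.00 Y3.50 E0.2053
G1 X-1.34 Y3.23 E0.2225
G1 X-2.47 Y2.47 E0.2395
G1 X-3.23 Y1.34 E0.2566
G1 X-3.50 Y0.00 E0.2738

At z = 6.2 mm: the r=3.5 cylinder contributes a regular 16-gon of circumradius 3.5. The outline is a single polygon with 16 vertices. Extrusion per mm of travel: 0.4 × 0.2 / (π × 1.425²) = 0.012540. Accumulating E over each segment gives final E = 0.2738.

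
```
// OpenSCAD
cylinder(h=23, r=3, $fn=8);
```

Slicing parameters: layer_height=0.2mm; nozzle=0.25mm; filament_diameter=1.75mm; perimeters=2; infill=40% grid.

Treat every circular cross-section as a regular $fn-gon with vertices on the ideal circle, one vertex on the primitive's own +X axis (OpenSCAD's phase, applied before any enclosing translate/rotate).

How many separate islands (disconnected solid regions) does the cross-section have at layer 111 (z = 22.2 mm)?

At z = 22.2 mm: the r=3 cylinder contributes a regular 8-gon of circumradius 3. Overall, the cross-section is a single solid region. Island count = 1.

1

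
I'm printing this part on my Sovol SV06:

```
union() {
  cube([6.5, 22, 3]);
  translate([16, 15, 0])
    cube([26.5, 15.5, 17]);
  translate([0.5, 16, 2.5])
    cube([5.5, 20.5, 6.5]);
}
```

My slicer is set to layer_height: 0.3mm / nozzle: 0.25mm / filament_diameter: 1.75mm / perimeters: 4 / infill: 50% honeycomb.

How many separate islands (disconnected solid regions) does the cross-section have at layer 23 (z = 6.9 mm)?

2

At z = 6.9 mm: the cube is absent (z outside [0, 3]); the cube at (16, 15) (footprint 26.5×15.5) is included at this height; the cube at (0.5, 16) (footprint 5.5×20.5) is included at this height; Taking the union: the 2 present regions are separate (no shared area or edge), so areas and boundary lengths simply add and each stays a separate island — 2 connected regions. Overall, the cross-section has 2 separate islands. Island count = 2.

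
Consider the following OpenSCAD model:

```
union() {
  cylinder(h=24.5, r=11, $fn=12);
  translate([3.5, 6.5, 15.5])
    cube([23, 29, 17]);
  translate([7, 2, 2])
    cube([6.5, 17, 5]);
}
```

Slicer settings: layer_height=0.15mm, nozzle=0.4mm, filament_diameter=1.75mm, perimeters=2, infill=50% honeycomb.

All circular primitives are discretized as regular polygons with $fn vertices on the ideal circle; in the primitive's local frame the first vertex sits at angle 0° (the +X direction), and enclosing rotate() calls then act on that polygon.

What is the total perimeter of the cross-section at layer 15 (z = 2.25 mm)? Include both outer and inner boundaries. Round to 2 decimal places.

At z = 2.25 mm: the r=11 cylinder gives a regular 12-gon of circumradius 11 (constant along its height) (perimeter = 2·12·11.000·sin(180°/12) = 68.33 mm); the cube at (3.5, 6.5) is absent (z outside [15.5, 32.5]); the cube at (7, 2) is present — its section is the full 6.5×17 rectangle (perimeter 47.00 mm); Combining (union): the regions partially overlap (shared area 13.67 mm²), so the edge portions inside another operand are dropped and the merged outline is re-measured after clipping — boundary = 98.64 mm. Overall, the cross-section is a single solid region. Total boundary length (outer) = 98.64 mm.

98.64 mm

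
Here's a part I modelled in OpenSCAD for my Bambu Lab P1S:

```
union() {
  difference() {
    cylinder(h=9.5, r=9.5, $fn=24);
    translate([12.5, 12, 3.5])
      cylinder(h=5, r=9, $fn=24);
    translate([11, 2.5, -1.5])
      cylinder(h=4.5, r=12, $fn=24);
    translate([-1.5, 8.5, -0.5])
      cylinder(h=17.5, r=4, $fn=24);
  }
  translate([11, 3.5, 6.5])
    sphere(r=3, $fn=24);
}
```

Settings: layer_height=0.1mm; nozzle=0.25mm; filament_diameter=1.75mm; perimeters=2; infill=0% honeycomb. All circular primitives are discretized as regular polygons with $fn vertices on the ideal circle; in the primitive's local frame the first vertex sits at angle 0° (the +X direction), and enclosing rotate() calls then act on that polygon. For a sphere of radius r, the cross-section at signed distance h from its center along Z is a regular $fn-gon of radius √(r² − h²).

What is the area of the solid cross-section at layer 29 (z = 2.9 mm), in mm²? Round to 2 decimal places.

131.96 mm²

At z = 2.9 mm: the r=9.5 cylinder contributes a regular 24-gon of circumradius 9.5 (area = (24/2)·9.500²·sin(360°/24) = 280.30 mm²); the cylinder at (12.5, 12) is absent (z outside [3.5, 8.5]); the r=12 cylinder at (11, 2.5) contributes a regular 24-gon of circumradius 12 (area = (24/2)·12.000²·sin(360°/24) = 447.24 mm²); the r=4 cylinder at (-1.5, 8.5) gives a regular 24-gon of circumradius 4 (constant along its height) (area = (24/2)·4.000²·sin(360°/24) = 49.69 mm²); Taking the first minus the rest: starting from the r=9.5 cylinder (280.30 mm²), the r=12 cylinder at (11, 2.5) partially overlaps it — only the 127.64 mm² overlap (of its 447.24 mm²) is removed, clipping the outline; the r=4 cylinder at (-1.5, 8.5) partially overlaps it — only the 20.70 mm² overlap (of its 49.69 mm²) is removed, clipping the outline — area = 131.96 mm²; the sphere at (11, 3.5) is absent (|z−center|=3.600 > r=3); Merging all regions: only the result so far is present, so the union is just that shape — area = 131.96 mm². Overall, the cross-section is a single solid region. Net area = 131.96 mm².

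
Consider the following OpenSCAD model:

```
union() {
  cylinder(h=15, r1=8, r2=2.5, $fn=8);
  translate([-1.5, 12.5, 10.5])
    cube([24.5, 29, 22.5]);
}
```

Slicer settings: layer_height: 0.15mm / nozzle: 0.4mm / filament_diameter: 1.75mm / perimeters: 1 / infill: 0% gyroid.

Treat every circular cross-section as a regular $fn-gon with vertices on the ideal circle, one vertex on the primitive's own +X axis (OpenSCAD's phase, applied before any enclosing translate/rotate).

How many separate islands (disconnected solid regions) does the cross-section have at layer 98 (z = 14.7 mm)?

At z = 14.7 mm: the cone: at t=0.980 of its height the radius interpolates to r₁+(r₂−r₁)t = 2.610, giving a regular 8-gon of that circumradius; the cube at (-1.5, 12.5) (footprint 24.5×29) is included at this height; Merging all regions: the 2 present regions are separate (no shared area or edge), so areas and boundary lengths simply add and each stays a separate island — 2 connected regions. Overall, the cross-section has 2 separate islands. Island count = 2.

2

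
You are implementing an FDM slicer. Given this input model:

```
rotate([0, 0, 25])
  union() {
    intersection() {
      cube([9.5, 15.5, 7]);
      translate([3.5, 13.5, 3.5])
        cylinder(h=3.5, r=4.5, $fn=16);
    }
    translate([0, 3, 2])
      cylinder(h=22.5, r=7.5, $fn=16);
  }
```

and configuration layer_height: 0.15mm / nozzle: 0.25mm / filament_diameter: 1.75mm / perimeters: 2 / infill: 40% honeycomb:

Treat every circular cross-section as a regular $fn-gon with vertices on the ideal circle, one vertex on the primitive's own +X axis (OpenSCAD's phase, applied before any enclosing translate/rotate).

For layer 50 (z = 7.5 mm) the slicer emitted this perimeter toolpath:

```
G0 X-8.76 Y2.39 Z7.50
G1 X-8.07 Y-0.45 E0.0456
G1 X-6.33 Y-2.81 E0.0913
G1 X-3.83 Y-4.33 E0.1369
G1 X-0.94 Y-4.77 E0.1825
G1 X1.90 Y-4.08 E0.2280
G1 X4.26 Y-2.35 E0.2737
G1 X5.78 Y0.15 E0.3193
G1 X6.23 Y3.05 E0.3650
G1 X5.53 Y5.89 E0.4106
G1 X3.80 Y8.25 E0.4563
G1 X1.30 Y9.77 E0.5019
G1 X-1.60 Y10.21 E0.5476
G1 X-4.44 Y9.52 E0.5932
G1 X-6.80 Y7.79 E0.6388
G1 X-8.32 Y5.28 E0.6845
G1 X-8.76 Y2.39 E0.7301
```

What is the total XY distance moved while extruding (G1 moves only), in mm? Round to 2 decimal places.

Sum the Euclidean lengths of each G1 segment: total = 46.83 mm.

46.83 mm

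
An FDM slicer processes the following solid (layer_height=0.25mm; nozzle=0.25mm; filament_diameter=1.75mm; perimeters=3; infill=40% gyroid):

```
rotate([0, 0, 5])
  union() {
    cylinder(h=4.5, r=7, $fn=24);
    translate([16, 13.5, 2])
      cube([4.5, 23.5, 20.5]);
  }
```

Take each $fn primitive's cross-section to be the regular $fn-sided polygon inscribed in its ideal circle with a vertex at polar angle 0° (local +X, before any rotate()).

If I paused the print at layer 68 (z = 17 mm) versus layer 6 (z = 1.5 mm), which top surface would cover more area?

layer 6 (z = 1.5 mm)

Layer 68 (z = 17): the cylinder does not reach this height (z outside [0, 4.5]); the cube at (16, 13.5) is present — its section is the full 4.5×23.5 rectangle (area 105.75 mm²); Taking the union: only the 4.5×23.5 cube at (16, 13.5) is present, so the union is just that shape — area = 105.75 mm²; (whole slice rotated 5° about Z — lengths, areas and connectivity unchanged). So its area = 105.75 mm². Layer 6 (z = 1.5): the r=7 cylinder contributes a regular 24-gon of circumradius 7 (area = (24/2)·7.000²·sin(360°/24) = 152.19 mm²); the cube at (16, 13.5) is not intersected at this z (z outside [2, 22.5]); Taking the union: only the r=7 cylinder is present, so the union is just that shape — area = 152.19 mm²; (rotated 5° about Z; rotation is an isometry so areas/perimeters/island counts are preserved). So its area = 152.19 mm². Layer 6 is larger (152.19 vs 105.75 mm²).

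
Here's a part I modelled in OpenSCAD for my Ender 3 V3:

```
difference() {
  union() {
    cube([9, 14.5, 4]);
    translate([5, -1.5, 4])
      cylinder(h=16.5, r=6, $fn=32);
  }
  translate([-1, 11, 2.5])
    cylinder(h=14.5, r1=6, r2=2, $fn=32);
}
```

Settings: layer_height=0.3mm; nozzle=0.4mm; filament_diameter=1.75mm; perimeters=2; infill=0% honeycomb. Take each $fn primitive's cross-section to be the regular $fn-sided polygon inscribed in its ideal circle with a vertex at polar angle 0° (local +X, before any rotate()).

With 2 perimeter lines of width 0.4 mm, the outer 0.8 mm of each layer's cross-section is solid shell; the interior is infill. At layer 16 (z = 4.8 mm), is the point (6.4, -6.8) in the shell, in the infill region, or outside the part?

shell

At z = 4.8 mm: the cube is absent (z outside [0, 4]); the r=6 cylinder at (5, -1.5) contributes a regular 32-gon of circumradius 6; Merging all regions: only the r=6 cylinder at (5, -1.5) is present, so the union is just that shape — 1 connected region; the cone at (-1, 11) contributes a regular 32-gon of circumradius 5.366 (interpolated between r1=6 and r2=2 at t=0.159); Subtracting the remaining from the first: starting from the result so far, the cone at (-1, 11) misses the remaining region (no effect) — 1 connected region. Overall, the cross-section is a single solid region. The nearest boundary edge runs (7.30, -7.04)→(6.17, -7.38); distance from the point to it = 0.49 mm. The point is inside the cross-section, 0.49 mm from the nearest boundary — within the 0.8 mm shell band (2 × 0.4).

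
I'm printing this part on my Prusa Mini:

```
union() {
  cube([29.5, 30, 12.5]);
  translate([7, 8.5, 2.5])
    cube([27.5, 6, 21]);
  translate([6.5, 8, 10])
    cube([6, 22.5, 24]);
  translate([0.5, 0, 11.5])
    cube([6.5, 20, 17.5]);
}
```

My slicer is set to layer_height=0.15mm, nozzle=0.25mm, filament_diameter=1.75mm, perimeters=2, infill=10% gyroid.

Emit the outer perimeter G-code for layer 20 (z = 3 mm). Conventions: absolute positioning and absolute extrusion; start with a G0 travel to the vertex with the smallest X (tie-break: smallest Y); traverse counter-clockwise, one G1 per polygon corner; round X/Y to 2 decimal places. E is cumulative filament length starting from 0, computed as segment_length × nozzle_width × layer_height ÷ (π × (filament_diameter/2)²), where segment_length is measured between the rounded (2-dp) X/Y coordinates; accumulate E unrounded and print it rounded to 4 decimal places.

G0 X0.00 Y0.00 Z3.00
G1 X29.50 Y0.00 E0.4599
G1 X29.50 Y8.50 E0.5924
G1 X34.50 Y8.50 E0.6704
G1 X34.50 Y14.50 E0.7639
G1 X29.50 Y14.50 E0.8419
G1 X29.50 Y30.00 E1.0836
G1 X0.00 Y30.00 E1.5435
G1 X0.00 Y0.00 E2.0112

At z = 3 mm: the cube is present — its section is the full 29.5×30 rectangle; the cube at (7, 8.5) (footprint 27.5×6) is included at this height; the cube at (6.5, 8) does not reach this height (z outside [10, 34]); the cube at (0.5, 0) is absent (z outside [11.5, 29]); Combining (union): the regions partially overlap (shared area 135.00 mm²), so overlapping operands fuse into one piece — 1 connected region. The outline is a single polygon with 8 vertices. Extrusion per mm of travel: 0.25 × 0.15 / (π × 0.875²) = 0.015591. Accumulating E over each segment gives final E = 2.0112.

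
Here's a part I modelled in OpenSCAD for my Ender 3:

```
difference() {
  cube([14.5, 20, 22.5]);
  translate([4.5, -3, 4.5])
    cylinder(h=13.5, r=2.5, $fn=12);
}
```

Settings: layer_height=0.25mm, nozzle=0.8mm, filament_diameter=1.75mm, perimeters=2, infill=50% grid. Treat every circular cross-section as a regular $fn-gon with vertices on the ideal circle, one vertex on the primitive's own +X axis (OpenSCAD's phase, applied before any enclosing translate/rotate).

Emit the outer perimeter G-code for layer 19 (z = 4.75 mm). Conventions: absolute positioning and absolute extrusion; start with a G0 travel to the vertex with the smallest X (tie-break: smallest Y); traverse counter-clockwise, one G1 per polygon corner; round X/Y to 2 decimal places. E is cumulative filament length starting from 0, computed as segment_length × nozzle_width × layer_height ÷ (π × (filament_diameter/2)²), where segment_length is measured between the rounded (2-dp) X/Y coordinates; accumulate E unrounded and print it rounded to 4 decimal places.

At z = 4.75 mm: the cube (footprint 14.5×20) is included at this height; the cylinder at (4.5, -3): section is a regular 12-gon, circumradius r=2.5; Taking the first minus the rest: starting from the 14.5×20 cube, the r=2.5 cylinder at (4.5, -3) misses the remaining region (no effect) — 1 connected region. The outline is a single polygon with 4 vertices. Extrusion per mm of travel: 0.8 × 0.25 / (π × 0.875²) = 0.083150. Accumulating E over each segment gives final E = 5.7374.

G0 X0.00 Y0.00 Z4.75
G1 X14.50 Y0.00 E1.2057
G1 X14.50 Y20.00 E2.8687
G1 X0.00 Y20.00 E4.0744
G1 X0.00 Y0.00 E5.7374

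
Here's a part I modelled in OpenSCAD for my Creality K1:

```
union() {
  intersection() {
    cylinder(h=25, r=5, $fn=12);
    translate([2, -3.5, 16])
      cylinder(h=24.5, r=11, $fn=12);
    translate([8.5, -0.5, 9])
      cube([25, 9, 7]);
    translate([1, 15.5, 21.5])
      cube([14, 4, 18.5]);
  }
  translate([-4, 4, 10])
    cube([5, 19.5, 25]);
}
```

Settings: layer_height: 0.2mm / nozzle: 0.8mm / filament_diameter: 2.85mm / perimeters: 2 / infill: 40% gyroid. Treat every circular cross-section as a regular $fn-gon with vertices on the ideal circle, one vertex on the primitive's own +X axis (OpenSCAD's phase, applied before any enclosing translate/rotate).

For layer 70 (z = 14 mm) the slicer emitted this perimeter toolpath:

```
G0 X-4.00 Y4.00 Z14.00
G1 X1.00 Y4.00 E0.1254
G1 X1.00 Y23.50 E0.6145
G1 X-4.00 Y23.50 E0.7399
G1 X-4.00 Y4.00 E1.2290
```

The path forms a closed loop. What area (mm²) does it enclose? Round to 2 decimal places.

97.50 mm²

Apply the shoelace formula to the sequence of (X, Y) vertices; enclosed area = 97.50 mm².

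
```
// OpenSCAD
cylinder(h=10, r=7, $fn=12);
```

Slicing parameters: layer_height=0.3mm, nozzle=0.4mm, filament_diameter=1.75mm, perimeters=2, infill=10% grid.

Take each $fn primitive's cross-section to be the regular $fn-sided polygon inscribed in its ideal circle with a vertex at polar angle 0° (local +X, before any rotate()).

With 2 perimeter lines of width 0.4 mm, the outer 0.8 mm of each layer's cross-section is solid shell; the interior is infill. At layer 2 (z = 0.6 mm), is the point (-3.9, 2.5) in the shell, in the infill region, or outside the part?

At z = 0.6 mm: the cylinder: section is a regular 12-gon, circumradius r=7. Overall, the cross-section is a single solid region. The nearest boundary edge runs (-3.50, 6.06)→(-6.06, 3.50); distance from the point to it = 2.24 mm. The point is inside the cross-section and 2.24 mm from the nearest boundary — more than the 0.8 mm shell width (2 × 0.4), so it's in the infill interior.

infill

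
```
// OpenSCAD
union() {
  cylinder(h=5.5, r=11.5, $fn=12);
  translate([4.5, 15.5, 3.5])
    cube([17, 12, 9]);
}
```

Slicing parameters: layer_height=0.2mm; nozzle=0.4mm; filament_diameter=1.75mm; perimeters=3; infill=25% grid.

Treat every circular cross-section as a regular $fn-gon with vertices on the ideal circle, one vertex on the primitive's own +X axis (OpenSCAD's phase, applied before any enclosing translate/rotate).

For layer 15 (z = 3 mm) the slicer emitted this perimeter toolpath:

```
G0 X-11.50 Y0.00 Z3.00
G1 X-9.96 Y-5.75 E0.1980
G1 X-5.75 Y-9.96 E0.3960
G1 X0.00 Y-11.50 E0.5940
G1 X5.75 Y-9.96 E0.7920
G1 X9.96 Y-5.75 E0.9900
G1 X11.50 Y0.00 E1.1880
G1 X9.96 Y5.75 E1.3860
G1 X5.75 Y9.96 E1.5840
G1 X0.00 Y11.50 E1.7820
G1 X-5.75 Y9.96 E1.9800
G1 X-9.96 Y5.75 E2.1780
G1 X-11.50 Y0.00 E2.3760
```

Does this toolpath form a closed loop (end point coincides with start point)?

Start point (G0): (-11.50, 0.00). End point (last G1): the path returns to the start — closed.

yes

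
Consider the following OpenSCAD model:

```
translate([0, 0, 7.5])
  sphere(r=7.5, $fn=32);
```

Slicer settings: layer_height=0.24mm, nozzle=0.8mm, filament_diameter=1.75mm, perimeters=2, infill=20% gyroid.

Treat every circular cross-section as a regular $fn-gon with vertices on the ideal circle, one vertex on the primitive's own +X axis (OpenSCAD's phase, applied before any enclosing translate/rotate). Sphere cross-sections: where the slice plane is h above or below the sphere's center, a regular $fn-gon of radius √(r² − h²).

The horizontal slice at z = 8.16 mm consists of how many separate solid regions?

1

At z = 8.16 mm: the r=7.5 sphere slices to a regular 32-gon of circumradius 7.471 (√(r²−h²) with h=0.66 from center). The result has 1 disconnected region.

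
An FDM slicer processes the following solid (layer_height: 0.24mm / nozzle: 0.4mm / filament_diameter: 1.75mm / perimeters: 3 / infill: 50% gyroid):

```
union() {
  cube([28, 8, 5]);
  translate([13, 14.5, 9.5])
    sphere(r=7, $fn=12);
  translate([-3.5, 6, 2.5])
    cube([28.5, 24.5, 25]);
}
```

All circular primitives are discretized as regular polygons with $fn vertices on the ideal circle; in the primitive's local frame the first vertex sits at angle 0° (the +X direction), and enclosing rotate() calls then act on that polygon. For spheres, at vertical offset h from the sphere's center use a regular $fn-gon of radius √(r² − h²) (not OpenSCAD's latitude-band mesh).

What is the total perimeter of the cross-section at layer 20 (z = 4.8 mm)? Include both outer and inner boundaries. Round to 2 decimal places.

124.00 mm

At z = 4.8 mm: the cube is present — its section is the full 28×8 rectangle (perimeter 72.00 mm); the r=7 sphere at (13, 14.5) slices to a regular 12-gon of circumradius 5.187 (√(r²−h²) with h=4.7 from center) (perimeter = 2·12·5.187·sin(180°/12) = 32.22 mm); the cube at (-3.5, 6) (footprint 28.5×24.5) is included at this height (perimeter 106.00 mm); Taking the union: the regions partially overlap (shared area 130.73 mm²), so the edge portions inside another operand are dropped and the merged outline is re-measured after clipping — boundary = 124.00 mm. Overall, the cross-section is a single solid region. Total boundary length (outer) = 124.00 mm.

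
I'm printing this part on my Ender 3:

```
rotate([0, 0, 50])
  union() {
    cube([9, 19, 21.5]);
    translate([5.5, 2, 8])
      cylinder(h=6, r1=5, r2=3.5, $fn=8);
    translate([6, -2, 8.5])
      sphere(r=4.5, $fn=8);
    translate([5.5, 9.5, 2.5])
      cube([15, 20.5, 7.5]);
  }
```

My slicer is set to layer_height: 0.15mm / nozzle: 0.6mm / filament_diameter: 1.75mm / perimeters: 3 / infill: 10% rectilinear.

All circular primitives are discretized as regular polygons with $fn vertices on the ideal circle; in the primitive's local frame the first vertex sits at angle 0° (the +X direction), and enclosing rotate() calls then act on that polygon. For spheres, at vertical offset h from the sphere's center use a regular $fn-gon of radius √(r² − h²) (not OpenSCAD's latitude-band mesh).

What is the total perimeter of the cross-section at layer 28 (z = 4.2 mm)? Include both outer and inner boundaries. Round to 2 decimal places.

109.12 mm

At z = 4.2 mm: the cube is present — its section is the full 9×19 rectangle (perimeter 56.00 mm); the cone at (5.5, 2) is not intersected at this z (z outside [8, 14]); the sphere at (6, -2): section is a regular 8-gon, circumradius = √(r²−h²) = √(4.5²−4.3²) = 1.327 (perimeter = 2·8·1.327·sin(180°/8) = 8.12 mm); the 15×20.5 cube at (5.5, 9.5) contributes its full rectangle (perimeter 71.00 mm); Taking the union: the regions partially overlap (shared area 33.25 mm²), so the edge portions inside another operand are dropped and the merged outline is re-measured after clipping — boundary = 109.12 mm; (rotated 50° about Z; rotation is an isometry so areas/perimeters/island counts are preserved). Overall, the cross-section has 2 separate islands. Total boundary length (outer) = 109.12 mm.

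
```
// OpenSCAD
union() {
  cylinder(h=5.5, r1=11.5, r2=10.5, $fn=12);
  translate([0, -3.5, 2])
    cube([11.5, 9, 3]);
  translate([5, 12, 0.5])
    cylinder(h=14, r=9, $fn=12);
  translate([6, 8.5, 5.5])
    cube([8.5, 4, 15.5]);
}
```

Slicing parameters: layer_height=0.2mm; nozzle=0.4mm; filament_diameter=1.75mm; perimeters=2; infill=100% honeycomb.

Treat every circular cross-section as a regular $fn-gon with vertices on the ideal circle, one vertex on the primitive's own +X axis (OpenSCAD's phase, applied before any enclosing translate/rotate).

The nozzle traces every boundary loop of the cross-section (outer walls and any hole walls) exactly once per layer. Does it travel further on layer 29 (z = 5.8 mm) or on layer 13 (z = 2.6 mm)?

layer 13 (z = 2.6 mm)

Layer 29 (z = 5.8): the cone is not intersected at this z (z outside [0, 5.5]); the cube at (0, -3.5) is not intersected at this z (z outside [2, 5]); the r=9 cylinder at (5, 12) gives a regular 12-gon of circumradius 9 (constant along its height) (perimeter = 2·12·9.000·sin(180°/12) = 55.90 mm); the cube at (6, 8.5) is present — its section is the full 8.5×4 rectangle (perimeter 25.00 mm); Combining (union): the regions partially overlap (shared area 30.33 mm²), so the edge portions inside another operand are dropped and the merged outline is re-measured after clipping — boundary = 57.84 mm. So its perimeter = 57.84 mm. Layer 13 (z = 2.6): the cone: at t=0.473 of its height the radius interpolates to r₁+(r₂−r₁)t = 11.027, giving a regular 12-gon of that circumradius (perimeter = 2·12·11.027·sin(180°/12) = 68.50 mm); the cube at (0, -3.5) (footprint 11.5×9) is included at this height (perimeter 41.00 mm); the r=9 cylinder at (5, 12) gives a regular 12-gon of circumradius 9 (constant along its height) (perimeter = 2·12·9.000·sin(180°/12) = 55.90 mm); the cube at (6, 8.5) is not intersected at this z (z outside [5.5, 21]); Merging all regions: the regions partially overlap (shared area 160.27 mm²), so the edge portions inside another operand are dropped and the merged outline is re-measured after clipping — boundary = 92.67 mm. So its perimeter = 92.67 mm. Layer 13 is larger (92.67 vs 57.84 mm).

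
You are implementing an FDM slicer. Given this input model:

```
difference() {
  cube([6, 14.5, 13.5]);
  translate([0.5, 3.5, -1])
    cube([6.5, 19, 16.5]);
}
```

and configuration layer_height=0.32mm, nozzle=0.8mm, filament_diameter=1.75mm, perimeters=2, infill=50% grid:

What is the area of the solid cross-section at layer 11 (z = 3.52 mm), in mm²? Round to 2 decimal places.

At z = 3.52 mm: the 6×14.5 cube contributes its full rectangle (area 87.00 mm²); the 6.5×19 cube at (0.5, 3.5) contributes its full rectangle (area 123.50 mm²); Subtracting the remaining from the first: starting from the 6×14.5 cube (87.00 mm²), the 6.5×19 cube at (0.5, 3.5) partially overlaps it — only the 60.50 mm² overlap (of its 123.50 mm²) is removed, clipping the outline — area = 26.50 mm². Overall, the cross-section is a single solid region. Net area = 26.50 mm².

26.50 mm²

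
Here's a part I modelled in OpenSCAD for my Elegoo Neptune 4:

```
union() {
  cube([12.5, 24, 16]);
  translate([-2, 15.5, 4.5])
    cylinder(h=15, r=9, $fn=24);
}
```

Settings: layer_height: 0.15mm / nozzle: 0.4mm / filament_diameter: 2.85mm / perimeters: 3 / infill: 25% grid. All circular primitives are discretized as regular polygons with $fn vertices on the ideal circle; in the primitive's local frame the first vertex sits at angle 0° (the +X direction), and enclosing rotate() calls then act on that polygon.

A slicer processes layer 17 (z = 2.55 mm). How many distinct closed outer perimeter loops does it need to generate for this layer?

At z = 2.55 mm: the cube (footprint 12.5×24) is included at this height; the cylinder at (-2, 15.5) does not reach this height (z outside [4.5, 19.5]); Combining (union): only the 12.5×24 cube is present, so the union is just that shape — 1 connected region. The result has 1 disconnected region.

1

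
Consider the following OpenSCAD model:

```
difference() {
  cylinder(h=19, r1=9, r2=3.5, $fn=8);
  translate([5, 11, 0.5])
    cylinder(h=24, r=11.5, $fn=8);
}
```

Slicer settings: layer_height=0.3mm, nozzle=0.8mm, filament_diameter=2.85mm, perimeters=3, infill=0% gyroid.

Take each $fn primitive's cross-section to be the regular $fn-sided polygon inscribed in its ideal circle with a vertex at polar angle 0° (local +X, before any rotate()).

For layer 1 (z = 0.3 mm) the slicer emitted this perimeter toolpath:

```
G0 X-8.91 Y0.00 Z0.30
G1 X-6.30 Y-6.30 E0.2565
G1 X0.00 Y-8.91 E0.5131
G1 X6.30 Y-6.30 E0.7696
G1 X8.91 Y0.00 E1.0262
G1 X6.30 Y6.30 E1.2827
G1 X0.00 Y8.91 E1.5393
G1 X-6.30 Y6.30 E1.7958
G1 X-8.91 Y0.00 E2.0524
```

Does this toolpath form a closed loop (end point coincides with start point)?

yes

Start point (G0): (-8.91, 0.00). End point (last G1): the path returns to the start — closed.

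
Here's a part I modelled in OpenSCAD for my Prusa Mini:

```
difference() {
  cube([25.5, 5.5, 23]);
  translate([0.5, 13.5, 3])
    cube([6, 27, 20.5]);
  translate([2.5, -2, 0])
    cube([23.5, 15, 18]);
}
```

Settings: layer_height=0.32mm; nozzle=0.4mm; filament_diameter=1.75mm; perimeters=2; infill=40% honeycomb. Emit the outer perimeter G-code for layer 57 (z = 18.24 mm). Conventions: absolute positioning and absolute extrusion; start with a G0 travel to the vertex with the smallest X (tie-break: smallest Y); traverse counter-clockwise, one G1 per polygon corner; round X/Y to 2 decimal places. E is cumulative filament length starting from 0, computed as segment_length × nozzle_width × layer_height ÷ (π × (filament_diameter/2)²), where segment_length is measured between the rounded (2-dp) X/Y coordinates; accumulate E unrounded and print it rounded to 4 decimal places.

At z = 18.24 mm: the cube is present — its section is the full 25.5×5.5 rectangle; the cube at (0.5, 13.5) is present — its section is the full 6×27 rectangle; the cube at (2.5, -2) is absent (z outside [0, 18]); After the difference (first − rest): starting from the 25.5×5.5 cube, the 6×27 cube at (0.5, 13.5) misses the remaining region (no effect) — 1 connected region. The outline is a single polygon with 4 vertices. Extrusion per mm of travel: 0.4 × 0.32 / (π × 0.875²) = 0.053216. Accumulating E over each segment gives final E = 3.2994.

G0 X0.00 Y0.00 Z18.24
G1 X25.50 Y0.00 E1.3570
G1 X25.50 Y5.50 E1.6497
G1 X0.00 Y5.50 E3.0067
G1 X0.00 Y0.00 E3.2994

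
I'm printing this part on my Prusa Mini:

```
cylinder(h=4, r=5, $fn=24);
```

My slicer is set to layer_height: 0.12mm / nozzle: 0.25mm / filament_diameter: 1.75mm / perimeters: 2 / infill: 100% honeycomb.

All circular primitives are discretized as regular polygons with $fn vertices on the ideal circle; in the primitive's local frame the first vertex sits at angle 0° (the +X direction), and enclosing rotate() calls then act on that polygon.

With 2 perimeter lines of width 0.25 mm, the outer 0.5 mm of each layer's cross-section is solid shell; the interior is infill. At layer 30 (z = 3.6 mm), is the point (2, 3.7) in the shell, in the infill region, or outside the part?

At z = 3.6 mm: the cylinder: section is a regular 24-gon, circumradius r=5. Overall, the cross-section is a single solid region. The nearest boundary edge runs (2.50, 4.33)→(1.29, 4.83); distance from the point to it = 0.77 mm. The point is inside the cross-section and 0.77 mm from the nearest boundary — more than the 0.5 mm shell width (2 × 0.25), so it's in the infill interior.

infill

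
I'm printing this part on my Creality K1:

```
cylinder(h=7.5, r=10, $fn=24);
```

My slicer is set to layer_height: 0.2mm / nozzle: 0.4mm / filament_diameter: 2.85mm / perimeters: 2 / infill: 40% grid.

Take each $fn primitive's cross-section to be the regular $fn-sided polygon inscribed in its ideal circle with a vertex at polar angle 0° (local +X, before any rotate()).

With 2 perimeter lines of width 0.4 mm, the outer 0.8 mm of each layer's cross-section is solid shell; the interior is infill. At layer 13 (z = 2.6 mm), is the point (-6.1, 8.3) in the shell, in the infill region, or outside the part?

outside

At z = 2.6 mm: the r=10 cylinder contributes a regular 24-gon of circumradius 10. Overall, the cross-section is a single solid region. The nearest boundary edge runs (-5.00, 8.66)→(-7.07, 7.07); distance from the point to it = 0.38 mm. The point is not inside any of the regions above, so it lies outside the cross-section (0.38 mm from the nearest boundary).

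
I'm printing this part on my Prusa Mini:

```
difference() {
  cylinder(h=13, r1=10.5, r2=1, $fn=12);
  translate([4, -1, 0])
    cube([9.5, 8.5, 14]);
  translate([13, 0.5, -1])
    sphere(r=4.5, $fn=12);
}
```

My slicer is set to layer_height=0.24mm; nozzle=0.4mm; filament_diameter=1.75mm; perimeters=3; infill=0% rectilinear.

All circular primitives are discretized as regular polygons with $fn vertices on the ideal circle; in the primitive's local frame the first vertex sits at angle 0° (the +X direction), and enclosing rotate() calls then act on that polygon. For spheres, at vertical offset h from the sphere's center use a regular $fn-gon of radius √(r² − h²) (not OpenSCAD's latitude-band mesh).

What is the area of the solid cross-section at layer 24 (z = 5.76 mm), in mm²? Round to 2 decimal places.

At z = 5.76 mm: the cone: at t=0.443 of its height the radius interpolates to r₁+(r₂−r₁)t = 6.291, giving a regular 12-gon of that circumradius (area = (12/2)·6.291²·sin(360°/12) = 118.72 mm²); the 9.5×8.5 cube at (4, -1) contributes its full rectangle (area 80.75 mm²); the sphere at (13, 0.5) is not intersected at this z (|z−center|=6.760 > r=4.5); Subtracting the remaining from the first: starting from the cone (118.72 mm²), the 9.5×8.5 cube at (4, -1) partially overlaps it — only the 9.08 mm² overlap (of its 80.75 mm²) is removed, clipping the outline — area = 109.64 mm². Overall, the cross-section is a single solid region. Net area = 109.64 mm².

109.64 mm²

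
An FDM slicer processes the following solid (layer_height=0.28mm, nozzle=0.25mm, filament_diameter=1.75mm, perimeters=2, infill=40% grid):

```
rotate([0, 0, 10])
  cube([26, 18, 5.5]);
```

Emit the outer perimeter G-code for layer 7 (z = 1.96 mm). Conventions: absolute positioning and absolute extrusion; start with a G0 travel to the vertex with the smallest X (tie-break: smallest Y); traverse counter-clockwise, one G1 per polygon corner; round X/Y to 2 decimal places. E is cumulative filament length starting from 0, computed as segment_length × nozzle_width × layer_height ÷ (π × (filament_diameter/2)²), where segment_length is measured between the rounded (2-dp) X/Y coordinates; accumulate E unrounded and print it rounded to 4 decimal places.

G0 X-3.13 Y17.73 Z1.96
G1 X0.00 Y0.00 E0.5240
G1 X25.61 Y4.51 E1.2808
G1 X22.48 Y22.24 E1.8047
G1 X-3.13 Y17.73 E2.5615

At z = 1.96 mm: the cube (footprint 26×18) is included at this height; (rotated 10° about Z; rotation is an isometry so areas/perimeters/island counts are preserved). The outline is a single polygon with 4 vertices. Extrusion per mm of travel: 0.25 × 0.28 / (π × 0.875²) = 0.029103. Accumulating E over each segment gives final E = 2.5615.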